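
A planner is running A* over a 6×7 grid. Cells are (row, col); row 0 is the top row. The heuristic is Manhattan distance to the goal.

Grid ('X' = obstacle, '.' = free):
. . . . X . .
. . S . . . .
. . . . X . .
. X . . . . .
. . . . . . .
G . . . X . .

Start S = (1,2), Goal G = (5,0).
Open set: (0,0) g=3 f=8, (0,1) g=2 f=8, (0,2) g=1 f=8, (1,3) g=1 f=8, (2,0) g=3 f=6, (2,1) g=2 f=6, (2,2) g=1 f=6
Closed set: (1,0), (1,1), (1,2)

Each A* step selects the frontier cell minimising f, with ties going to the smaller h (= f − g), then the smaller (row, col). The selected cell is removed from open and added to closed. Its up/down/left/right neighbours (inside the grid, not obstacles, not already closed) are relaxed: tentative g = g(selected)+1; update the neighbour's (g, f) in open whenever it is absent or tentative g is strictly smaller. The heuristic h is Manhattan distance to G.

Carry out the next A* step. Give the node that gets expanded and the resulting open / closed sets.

expanded=(2,0); open=[(0,0) g=3 f=8, (0,1) g=2 f=8, (0,2) g=1 f=8, (1,3) g=1 f=8, (2,1) g=2 f=6, (2,2) g=1 f=6, (3,0) g=4 f=6]; closed=[(1,0), (1,1), (1,2), (2,0)]

step 1: expand (2,0) (f=6, h=3) → closed; open now [(0,0) g=3 f=8, (0,1) g=2 f=8, (0,2) g=1 f=8, (1,3) g=1 f=8, (2,1) g=2 f=6, (2,2) g=1 f=6, (3,0) g=4 f=6]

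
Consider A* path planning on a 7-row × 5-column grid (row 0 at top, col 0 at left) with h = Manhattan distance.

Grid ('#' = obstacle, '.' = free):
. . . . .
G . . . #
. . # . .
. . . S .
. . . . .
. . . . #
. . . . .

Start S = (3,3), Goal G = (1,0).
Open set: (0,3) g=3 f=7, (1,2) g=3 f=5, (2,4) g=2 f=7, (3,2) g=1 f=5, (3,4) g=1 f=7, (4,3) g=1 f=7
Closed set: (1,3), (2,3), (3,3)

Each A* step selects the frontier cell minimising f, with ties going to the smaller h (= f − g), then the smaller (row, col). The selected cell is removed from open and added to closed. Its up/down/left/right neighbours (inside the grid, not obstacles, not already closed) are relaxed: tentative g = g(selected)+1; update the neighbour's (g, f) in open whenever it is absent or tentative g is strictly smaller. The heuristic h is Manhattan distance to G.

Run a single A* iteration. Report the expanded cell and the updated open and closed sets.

expanded=(1,2); open=[(0,2) g=4 f=7, (0,3) g=3 f=7, (1,1) g=4 f=5, (2,4) g=2 f=7, (3,2) g=1 f=5, (3,4) g=1 f=7, (4,3) g=1 f=7]; closed=[(1,2), (1,3), (2,3), (3,3)]

step 1: expand (1,2) (f=5, h=2) → closed; open now [(0,2) g=4 f=7, (0,3) g=3 f=7, (1,1) g=4 f=5, (2,4) g=2 f=7, (3,2) g=1 f=5, (3,4) g=1 f=7, (4,3) g=1 f=7]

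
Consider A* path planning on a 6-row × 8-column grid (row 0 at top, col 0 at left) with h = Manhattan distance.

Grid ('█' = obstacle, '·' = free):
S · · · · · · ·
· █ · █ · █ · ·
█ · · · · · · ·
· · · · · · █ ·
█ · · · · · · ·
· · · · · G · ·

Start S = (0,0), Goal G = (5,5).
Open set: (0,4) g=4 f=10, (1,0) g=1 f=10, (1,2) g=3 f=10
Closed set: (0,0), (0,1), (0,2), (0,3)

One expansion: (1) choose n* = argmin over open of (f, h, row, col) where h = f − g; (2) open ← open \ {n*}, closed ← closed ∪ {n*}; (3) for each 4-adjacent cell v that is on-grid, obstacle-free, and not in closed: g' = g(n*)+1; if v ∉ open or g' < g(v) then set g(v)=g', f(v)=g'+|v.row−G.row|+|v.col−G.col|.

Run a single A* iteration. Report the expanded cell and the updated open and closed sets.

step 1: expand (0,4) (f=10, h=6) → closed; open now [(0,5) g=5 f=10, (1,0) g=1 f=10, (1,2) g=3 f=10, (1,4) g=5 f=10]

expanded=(0,4); open=[(0,5) g=5 f=10, (1,0) g=1 f=10, (1,2) g=3 f=10, (1,4) g=5 f=10]; closed=[(0,0), (0,1), (0,2), (0,3), (0,4)]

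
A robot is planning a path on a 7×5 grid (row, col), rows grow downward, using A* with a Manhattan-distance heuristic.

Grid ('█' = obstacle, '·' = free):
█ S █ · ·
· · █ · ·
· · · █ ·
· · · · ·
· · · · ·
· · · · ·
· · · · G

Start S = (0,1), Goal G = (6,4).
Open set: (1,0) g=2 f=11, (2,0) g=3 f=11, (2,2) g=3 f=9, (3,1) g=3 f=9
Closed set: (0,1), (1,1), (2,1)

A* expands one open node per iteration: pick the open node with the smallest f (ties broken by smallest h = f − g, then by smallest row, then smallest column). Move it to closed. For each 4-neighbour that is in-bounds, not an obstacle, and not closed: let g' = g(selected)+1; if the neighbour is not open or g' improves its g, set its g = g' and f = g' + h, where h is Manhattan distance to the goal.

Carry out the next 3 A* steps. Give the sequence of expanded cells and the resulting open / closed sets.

order=[(2,2) → (3,2) → (3,3)]; open=[(1,0) g=2 f=11, (2,0) g=3 f=11, (3,1) g=3 f=9, (3,4) g=6 f=9, (4,2) g=5 f=9, (4,3) g=6 f=9]; closed=[(0,1), (1,1), (2,1), (2,2), (3,2), (3,3)]

step 1: expand (2,2) (f=9, h=6) → closed; open now [(1,0) g=2 f=11, (2,0) g=3 f=11, (3,1) g=3 f=9, (3,2) g=4 f=9]
step 2: expand (3,2) (f=9, h=5) → closed; open now [(1,0) g=2 f=11, (2,0) g=3 f=11, (3,1) g=3 f=9, (3,3) g=5 f=9, (4,2) g=5 f=9]
step 3: expand (3,3) (f=9, h=4) → closed; open now [(1,0) g=2 f=11, (2,0) g=3 f=11, (3,1) g=3 f=9, (3,4) g=6 f=9, (4,2) g=5 f=9, (4,3) g=6 f=9]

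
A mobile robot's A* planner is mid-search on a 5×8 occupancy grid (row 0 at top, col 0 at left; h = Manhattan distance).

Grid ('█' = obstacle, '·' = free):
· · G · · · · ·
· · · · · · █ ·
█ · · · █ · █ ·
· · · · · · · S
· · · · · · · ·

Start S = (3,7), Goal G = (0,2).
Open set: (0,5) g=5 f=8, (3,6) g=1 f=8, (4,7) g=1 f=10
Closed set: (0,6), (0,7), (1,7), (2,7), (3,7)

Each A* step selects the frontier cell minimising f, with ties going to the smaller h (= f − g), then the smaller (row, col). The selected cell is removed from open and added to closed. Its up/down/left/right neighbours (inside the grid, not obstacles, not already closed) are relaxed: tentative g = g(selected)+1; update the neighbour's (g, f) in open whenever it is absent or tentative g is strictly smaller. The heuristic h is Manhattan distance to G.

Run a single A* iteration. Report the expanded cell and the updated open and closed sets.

step 1: expand (0,5) (f=8, h=3) → closed; open now [(0,4) g=6 f=8, (1,5) g=6 f=10, (3,6) g=1 f=8, (4,7) g=1 f=10]

expanded=(0,5); open=[(0,4) g=6 f=8, (1,5) g=6 f=10, (3,6) g=1 f=8, (4,7) g=1 f=10]; closed=[(0,5), (0,6), (0,7), (1,7), (2,7), (3,7)]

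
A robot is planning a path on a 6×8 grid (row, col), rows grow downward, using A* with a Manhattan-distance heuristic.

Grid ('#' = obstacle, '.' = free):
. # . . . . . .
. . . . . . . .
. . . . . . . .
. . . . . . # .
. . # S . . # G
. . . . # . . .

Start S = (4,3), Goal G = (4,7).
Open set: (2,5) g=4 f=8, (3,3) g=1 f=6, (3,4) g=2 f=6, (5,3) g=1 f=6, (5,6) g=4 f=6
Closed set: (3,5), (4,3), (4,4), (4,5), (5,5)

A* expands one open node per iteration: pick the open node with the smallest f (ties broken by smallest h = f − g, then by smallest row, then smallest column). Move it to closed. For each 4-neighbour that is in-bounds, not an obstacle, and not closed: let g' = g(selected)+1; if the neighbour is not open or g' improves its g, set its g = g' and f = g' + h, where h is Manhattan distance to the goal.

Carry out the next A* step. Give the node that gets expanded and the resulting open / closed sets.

step 1: expand (5,6) (f=6, h=2) → closed; open now [(2,5) g=4 f=8, (3,3) g=1 f=6, (3,4) g=2 f=6, (5,3) g=1 f=6, (5,7) g=5 f=6]

expanded=(5,6); open=[(2,5) g=4 f=8, (3,3) g=1 f=6, (3,4) g=2 f=6, (5,3) g=1 f=6, (5,7) g=5 f=6]; closed=[(3,5), (4,3), (4,4), (4,5), (5,5), (5,6)]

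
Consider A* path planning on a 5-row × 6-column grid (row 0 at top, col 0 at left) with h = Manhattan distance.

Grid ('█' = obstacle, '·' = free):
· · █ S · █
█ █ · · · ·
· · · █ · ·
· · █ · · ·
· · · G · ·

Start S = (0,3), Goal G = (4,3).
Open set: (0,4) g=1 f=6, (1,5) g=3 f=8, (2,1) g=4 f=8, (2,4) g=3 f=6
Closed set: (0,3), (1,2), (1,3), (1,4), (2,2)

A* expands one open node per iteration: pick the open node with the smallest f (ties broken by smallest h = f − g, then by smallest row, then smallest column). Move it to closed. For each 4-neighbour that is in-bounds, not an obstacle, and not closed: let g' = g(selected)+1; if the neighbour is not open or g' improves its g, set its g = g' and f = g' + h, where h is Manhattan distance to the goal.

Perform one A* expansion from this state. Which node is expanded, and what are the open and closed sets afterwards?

expanded=(2,4); open=[(0,4) g=1 f=6, (1,5) g=3 f=8, (2,1) g=4 f=8, (2,5) g=4 f=8, (3,4) g=4 f=6]; closed=[(0,3), (1,2), (1,3), (1,4), (2,2), (2,4)]

step 1: expand (2,4) (f=6, h=3) → closed; open now [(0,4) g=1 f=6, (1,5) g=3 f=8, (2,1) g=4 f=8, (2,5) g=4 f=8, (3,4) g=4 f=6]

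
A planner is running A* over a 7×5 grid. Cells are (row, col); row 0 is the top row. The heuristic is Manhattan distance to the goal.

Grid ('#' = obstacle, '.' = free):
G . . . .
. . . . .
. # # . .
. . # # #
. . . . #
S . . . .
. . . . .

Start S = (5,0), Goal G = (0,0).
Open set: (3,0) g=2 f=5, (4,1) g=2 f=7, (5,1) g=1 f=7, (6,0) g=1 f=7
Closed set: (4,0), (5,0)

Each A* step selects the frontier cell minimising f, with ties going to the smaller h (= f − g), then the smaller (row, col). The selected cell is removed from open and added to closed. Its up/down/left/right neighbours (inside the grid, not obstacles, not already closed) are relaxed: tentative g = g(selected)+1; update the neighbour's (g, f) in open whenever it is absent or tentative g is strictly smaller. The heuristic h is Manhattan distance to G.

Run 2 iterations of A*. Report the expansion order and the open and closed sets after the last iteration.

order=[(3,0) → (2,0)]; open=[(1,0) g=4 f=5, (3,1) g=3 f=7, (4,1) g=2 f=7, (5,1) g=1 f=7, (6,0) g=1 f=7]; closed=[(2,0), (3,0), (4,0), (5,0)]

step 1: expand (3,0) (f=5, h=3) → closed; open now [(2,0) g=3 f=5, (3,1) g=3 f=7, (4,1) g=2 f=7, (5,1) g=1 f=7, (6,0) g=1 f=7]
step 2: expand (2,0) (f=5, h=2) → closed; open now [(1,0) g=4 f=5, (3,1) g=3 f=7, (4,1) g=2 f=7, (5,1) g=1 f=7, (6,0) g=1 f=7]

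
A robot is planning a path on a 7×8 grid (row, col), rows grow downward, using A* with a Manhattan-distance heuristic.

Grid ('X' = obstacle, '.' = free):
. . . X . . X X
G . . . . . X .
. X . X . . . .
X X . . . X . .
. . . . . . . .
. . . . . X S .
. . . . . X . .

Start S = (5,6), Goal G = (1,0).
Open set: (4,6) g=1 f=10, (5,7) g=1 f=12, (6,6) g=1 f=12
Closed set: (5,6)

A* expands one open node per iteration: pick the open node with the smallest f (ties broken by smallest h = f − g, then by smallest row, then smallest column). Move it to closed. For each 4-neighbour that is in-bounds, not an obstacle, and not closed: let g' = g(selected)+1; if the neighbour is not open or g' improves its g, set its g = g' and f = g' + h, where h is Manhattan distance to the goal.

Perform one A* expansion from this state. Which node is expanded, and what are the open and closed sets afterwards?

step 1: expand (4,6) (f=10, h=9) → closed; open now [(3,6) g=2 f=10, (4,5) g=2 f=10, (4,7) g=2 f=12, (5,7) g=1 f=12, (6,6) g=1 f=12]

expanded=(4,6); open=[(3,6) g=2 f=10, (4,5) g=2 f=10, (4,7) g=2 f=12, (5,7) g=1 f=12, (6,6) g=1 f=12]; closed=[(4,6), (5,6)]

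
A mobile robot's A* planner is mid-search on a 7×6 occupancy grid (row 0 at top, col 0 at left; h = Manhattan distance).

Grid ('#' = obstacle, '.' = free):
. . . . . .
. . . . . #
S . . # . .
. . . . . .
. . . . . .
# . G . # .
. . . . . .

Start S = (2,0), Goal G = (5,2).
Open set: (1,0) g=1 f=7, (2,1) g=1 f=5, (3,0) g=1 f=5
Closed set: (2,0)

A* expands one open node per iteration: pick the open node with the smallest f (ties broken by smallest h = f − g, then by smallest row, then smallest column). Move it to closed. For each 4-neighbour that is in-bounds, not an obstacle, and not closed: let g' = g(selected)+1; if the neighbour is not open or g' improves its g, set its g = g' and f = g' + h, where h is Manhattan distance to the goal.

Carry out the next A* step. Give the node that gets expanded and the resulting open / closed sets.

step 1: expand (2,1) (f=5, h=4) → closed; open now [(1,0) g=1 f=7, (1,1) g=2 f=7, (2,2) g=2 f=5, (3,0) g=1 f=5, (3,1) g=2 f=5]

expanded=(2,1); open=[(1,0) g=1 f=7, (1,1) g=2 f=7, (2,2) g=2 f=5, (3,0) g=1 f=5, (3,1) g=2 f=5]; closed=[(2,0), (2,1)]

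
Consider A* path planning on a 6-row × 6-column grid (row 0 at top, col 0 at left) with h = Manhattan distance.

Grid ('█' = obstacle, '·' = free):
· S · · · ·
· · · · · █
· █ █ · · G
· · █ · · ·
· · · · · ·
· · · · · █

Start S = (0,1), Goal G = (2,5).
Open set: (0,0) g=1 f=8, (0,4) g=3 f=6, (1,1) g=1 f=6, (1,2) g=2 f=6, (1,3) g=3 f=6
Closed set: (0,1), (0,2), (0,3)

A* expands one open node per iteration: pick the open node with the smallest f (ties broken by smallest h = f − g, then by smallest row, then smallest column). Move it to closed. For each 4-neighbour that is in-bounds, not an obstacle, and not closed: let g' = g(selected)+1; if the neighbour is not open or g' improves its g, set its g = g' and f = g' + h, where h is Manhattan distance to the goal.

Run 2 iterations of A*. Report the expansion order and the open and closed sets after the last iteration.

step 1: expand (0,4) (f=6, h=3) → closed; open now [(0,0) g=1 f=8, (0,5) g=4 f=6, (1,1) g=1 f=6, (1,2) g=2 f=6, (1,3) g=3 f=6, (1,4) g=4 f=6]
step 2: expand (0,5) (f=6, h=2) → closed; open now [(0,0) g=1 f=8, (1,1) g=1 f=6, (1,2) g=2 f=6, (1,3) g=3 f=6, (1,4) g=4 f=6]

order=[(0,4) → (0,5)]; open=[(0,0) g=1 f=8, (1,1) g=1 f=6, (1,2) g=2 f=6, (1,3) g=3 f=6, (1,4) g=4 f=6]; closed=[(0,1), (0,2), (0,3), (0,4), (0,5)]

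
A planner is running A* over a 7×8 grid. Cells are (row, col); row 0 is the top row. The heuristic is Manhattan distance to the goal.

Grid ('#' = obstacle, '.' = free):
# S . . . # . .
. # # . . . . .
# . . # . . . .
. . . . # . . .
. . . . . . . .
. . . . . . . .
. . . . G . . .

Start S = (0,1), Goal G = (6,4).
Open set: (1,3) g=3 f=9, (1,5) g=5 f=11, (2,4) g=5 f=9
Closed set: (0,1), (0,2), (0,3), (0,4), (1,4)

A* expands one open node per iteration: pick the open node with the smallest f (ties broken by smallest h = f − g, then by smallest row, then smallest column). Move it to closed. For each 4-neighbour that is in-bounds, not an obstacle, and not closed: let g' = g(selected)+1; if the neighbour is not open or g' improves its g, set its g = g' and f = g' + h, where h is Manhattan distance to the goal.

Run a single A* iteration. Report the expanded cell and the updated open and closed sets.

expanded=(2,4); open=[(1,3) g=3 f=9, (1,5) g=5 f=11, (2,5) g=6 f=11]; closed=[(0,1), (0,2), (0,3), (0,4), (1,4), (2,4)]

step 1: expand (2,4) (f=9, h=4) → closed; open now [(1,3) g=3 f=9, (1,5) g=5 f=11, (2,5) g=6 f=11]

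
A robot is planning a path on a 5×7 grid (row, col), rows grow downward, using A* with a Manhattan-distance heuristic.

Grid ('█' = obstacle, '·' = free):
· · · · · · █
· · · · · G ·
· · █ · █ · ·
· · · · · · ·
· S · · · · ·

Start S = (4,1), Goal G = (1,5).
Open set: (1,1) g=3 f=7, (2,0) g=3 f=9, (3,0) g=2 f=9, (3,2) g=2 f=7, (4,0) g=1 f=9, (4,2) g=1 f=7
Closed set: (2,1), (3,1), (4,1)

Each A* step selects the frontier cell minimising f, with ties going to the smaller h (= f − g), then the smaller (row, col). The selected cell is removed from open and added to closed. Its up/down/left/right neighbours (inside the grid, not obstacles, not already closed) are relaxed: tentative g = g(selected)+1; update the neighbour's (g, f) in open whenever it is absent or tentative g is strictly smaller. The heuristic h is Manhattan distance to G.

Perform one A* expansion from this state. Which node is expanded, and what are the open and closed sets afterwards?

step 1: expand (1,1) (f=7, h=4) → closed; open now [(0,1) g=4 f=9, (1,0) g=4 f=9, (1,2) g=4 f=7, (2,0) g=3 f=9, (3,0) g=2 f=9, (3,2) g=2 f=7, (4,0) g=1 f=9, (4,2) g=1 f=7]

expanded=(1,1); open=[(0,1) g=4 f=9, (1,0) g=4 f=9, (1,2) g=4 f=7, (2,0) g=3 f=9, (3,0) g=2 f=9, (3,2) g=2 f=7, (4,0) g=1 f=9, (4,2) g=1 f=7]; closed=[(1,1), (2,1), (3,1), (4,1)]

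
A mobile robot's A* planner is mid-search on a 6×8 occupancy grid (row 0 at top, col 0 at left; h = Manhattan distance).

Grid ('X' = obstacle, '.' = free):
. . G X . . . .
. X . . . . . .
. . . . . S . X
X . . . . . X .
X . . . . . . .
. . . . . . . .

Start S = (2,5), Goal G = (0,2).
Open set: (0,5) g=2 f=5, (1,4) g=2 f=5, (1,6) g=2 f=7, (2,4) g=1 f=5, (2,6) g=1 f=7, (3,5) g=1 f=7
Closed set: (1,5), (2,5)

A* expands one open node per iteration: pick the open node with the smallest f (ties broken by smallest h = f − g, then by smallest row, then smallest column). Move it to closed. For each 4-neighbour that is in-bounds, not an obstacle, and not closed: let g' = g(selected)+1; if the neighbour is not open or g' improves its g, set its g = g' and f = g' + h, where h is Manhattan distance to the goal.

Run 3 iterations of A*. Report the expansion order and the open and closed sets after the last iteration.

step 1: expand (0,5) (f=5, h=3) → closed; open now [(0,4) g=3 f=5, (0,6) g=3 f=7, (1,4) g=2 f=5, (1,6) g=2 f=7, (2,4) g=1 f=5, (2,6) g=1 f=7, (3,5) g=1 f=7]
step 2: expand (0,4) (f=5, h=2) → closed; open now [(0,6) g=3 f=7, (1,4) g=2 f=5, (1,6) g=2 f=7, (2,4) g=1 f=5, (2,6) g=1 f=7, (3,5) g=1 f=7]
step 3: expand (1,4) (f=5, h=3) → closed; open now [(0,6) g=3 f=7, (1,3) g=3 f=5, (1,6) g=2 f=7, (2,4) g=1 f=5, (2,6) g=1 f=7, (3,5) g=1 f=7]

order=[(0,5) → (0,4) → (1,4)]; open=[(0,6) g=3 f=7, (1,3) g=3 f=5, (1,6) g=2 f=7, (2,4) g=1 f=5, (2,6) g=1 f=7, (3,5) g=1 f=7]; closed=[(0,4), (0,5), (1,4), (1,5), (2,5)]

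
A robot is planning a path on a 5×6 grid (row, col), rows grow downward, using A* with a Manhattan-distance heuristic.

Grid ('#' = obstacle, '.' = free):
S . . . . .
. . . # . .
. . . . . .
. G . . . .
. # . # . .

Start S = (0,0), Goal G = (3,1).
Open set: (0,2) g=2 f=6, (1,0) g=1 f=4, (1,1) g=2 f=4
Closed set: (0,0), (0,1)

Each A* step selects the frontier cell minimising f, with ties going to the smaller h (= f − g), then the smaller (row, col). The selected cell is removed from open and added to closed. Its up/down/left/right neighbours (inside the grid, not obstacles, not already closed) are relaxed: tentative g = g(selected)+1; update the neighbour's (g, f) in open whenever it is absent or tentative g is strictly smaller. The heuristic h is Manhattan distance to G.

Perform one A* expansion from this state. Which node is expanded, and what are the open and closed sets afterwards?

step 1: expand (1,1) (f=4, h=2) → closed; open now [(0,2) g=2 f=6, (1,0) g=1 f=4, (1,2) g=3 f=6, (2,1) g=3 f=4]

expanded=(1,1); open=[(0,2) g=2 f=6, (1,0) g=1 f=4, (1,2) g=3 f=6, (2,1) g=3 f=4]; closed=[(0,0), (0,1), (1,1)]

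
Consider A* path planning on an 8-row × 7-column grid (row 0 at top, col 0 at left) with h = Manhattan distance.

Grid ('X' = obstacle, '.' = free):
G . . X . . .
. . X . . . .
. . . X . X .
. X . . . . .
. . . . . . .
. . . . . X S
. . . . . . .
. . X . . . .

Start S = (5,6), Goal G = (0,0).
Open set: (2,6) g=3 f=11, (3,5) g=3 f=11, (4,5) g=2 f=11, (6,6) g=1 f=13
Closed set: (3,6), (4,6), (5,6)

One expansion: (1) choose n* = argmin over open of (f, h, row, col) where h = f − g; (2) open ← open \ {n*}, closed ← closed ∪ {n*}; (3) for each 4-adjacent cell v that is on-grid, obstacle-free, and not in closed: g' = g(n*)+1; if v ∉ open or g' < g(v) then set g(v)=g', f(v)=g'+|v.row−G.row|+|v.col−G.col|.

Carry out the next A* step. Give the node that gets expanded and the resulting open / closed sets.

step 1: expand (2,6) (f=11, h=8) → closed; open now [(1,6) g=4 f=11, (3,5) g=3 f=11, (4,5) g=2 f=11, (6,6) g=1 f=13]

expanded=(2,6); open=[(1,6) g=4 f=11, (3,5) g=3 f=11, (4,5) g=2 f=11, (6,6) g=1 f=13]; closed=[(2,6), (3,6), (4,6), (5,6)]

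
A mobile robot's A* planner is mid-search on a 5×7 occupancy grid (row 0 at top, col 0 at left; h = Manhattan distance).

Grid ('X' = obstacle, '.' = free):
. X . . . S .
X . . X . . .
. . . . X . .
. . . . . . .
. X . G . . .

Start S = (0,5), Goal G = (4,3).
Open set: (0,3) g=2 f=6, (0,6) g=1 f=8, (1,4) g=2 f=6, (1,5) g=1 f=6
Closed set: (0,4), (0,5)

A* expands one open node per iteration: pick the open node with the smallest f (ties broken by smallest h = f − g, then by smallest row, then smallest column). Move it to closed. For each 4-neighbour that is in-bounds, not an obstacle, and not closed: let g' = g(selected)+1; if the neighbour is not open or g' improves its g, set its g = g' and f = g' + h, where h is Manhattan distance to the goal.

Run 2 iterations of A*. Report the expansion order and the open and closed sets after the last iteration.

order=[(0,3) → (1,4)]; open=[(0,2) g=3 f=8, (0,6) g=1 f=8, (1,5) g=1 f=6]; closed=[(0,3), (0,4), (0,5), (1,4)]

step 1: expand (0,3) (f=6, h=4) → closed; open now [(0,2) g=3 f=8, (0,6) g=1 f=8, (1,4) g=2 f=6, (1,5) g=1 f=6]
step 2: expand (1,4) (f=6, h=4) → closed; open now [(0,2) g=3 f=8, (0,6) g=1 f=8, (1,5) g=1 f=6]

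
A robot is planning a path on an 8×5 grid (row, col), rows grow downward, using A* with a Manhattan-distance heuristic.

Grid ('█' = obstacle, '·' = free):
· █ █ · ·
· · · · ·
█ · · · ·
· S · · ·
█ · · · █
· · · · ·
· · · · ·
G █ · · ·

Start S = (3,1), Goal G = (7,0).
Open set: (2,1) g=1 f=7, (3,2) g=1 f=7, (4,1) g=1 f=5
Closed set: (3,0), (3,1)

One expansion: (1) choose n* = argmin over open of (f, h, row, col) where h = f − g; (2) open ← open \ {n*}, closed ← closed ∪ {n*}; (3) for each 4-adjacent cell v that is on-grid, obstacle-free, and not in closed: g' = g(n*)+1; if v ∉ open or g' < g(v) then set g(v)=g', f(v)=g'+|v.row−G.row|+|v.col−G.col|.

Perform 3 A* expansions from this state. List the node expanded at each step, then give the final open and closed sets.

order=[(4,1) → (5,1) → (5,0)]; open=[(2,1) g=1 f=7, (3,2) g=1 f=7, (4,2) g=2 f=7, (5,2) g=3 f=7, (6,0) g=4 f=5, (6,1) g=3 f=5]; closed=[(3,0), (3,1), (4,1), (5,0), (5,1)]

step 1: expand (4,1) (f=5, h=4) → closed; open now [(2,1) g=1 f=7, (3,2) g=1 f=7, (4,2) g=2 f=7, (5,1) g=2 f=5]
step 2: expand (5,1) (f=5, h=3) → closed; open now [(2,1) g=1 f=7, (3,2) g=1 f=7, (4,2) g=2 f=7, (5,0) g=3 f=5, (5,2) g=3 f=7, (6,1) g=3 f=5]
step 3: expand (5,0) (f=5, h=2) → closed; open now [(2,1) g=1 f=7, (3,2) g=1 f=7, (4,2) g=2 f=7, (5,2) g=3 f=7, (6,0) g=4 f=5, (6,1) g=3 f=5]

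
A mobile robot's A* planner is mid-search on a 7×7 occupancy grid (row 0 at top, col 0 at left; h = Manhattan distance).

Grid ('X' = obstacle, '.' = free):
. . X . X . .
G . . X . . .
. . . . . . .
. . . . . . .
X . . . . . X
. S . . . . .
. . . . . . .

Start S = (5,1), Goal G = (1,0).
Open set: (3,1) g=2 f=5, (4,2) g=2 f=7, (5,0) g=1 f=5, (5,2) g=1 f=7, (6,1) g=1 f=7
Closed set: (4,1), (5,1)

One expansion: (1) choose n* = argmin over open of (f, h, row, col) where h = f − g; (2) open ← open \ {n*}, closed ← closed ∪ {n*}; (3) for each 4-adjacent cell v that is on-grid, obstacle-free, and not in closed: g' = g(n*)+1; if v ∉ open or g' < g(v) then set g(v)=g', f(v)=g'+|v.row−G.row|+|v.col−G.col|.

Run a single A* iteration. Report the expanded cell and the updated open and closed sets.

step 1: expand (3,1) (f=5, h=3) → closed; open now [(2,1) g=3 f=5, (3,0) g=3 f=5, (3,2) g=3 f=7, (4,2) g=2 f=7, (5,0) g=1 f=5, (5,2) g=1 f=7, (6,1) g=1 f=7]

expanded=(3,1); open=[(2,1) g=3 f=5, (3,0) g=3 f=5, (3,2) g=3 f=7, (4,2) g=2 f=7, (5,0) g=1 f=5, (5,2) g=1 f=7, (6,1) g=1 f=7]; closed=[(3,1), (4,1), (5,1)]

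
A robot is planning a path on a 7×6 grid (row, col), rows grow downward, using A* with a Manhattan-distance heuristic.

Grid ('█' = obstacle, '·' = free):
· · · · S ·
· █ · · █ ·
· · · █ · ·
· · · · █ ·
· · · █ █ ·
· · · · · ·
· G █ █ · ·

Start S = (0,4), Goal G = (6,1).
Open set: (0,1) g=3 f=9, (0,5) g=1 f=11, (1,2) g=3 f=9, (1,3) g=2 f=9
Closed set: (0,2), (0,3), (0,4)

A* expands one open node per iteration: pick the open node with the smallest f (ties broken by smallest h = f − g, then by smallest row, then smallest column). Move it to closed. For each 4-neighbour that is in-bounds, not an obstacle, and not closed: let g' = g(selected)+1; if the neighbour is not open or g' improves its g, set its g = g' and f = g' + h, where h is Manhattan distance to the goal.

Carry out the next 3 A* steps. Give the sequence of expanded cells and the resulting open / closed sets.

step 1: expand (0,1) (f=9, h=6) → closed; open now [(0,0) g=4 f=11, (0,5) g=1 f=11, (1,2) g=3 f=9, (1,3) g=2 f=9]
step 2: expand (1,2) (f=9, h=6) → closed; open now [(0,0) g=4 f=11, (0,5) g=1 f=11, (1,3) g=2 f=9, (2,2) g=4 f=9]
step 3: expand (2,2) (f=9, h=5) → closed; open now [(0,0) g=4 f=11, (0,5) g=1 f=11, (1,3) g=2 f=9, (2,1) g=5 f=9, (3,2) g=5 f=9]

order=[(0,1) → (1,2) → (2,2)]; open=[(0,0) g=4 f=11, (0,5) g=1 f=11, (1,3) g=2 f=9, (2,1) g=5 f=9, (3,2) g=5 f=9]; closed=[(0,1), (0,2), (0,3), (0,4), (1,2), (2,2)]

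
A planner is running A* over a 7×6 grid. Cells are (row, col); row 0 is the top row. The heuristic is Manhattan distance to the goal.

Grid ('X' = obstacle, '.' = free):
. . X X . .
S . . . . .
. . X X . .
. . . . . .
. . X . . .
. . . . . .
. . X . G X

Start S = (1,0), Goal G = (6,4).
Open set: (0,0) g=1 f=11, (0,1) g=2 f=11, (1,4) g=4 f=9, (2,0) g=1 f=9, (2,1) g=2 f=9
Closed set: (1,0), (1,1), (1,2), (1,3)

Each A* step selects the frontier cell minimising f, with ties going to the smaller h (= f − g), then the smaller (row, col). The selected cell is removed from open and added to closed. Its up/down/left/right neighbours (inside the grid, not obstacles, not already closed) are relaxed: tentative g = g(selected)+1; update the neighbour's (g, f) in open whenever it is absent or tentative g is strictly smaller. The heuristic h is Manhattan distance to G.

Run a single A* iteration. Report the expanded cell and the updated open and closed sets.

expanded=(1,4); open=[(0,0) g=1 f=11, (0,1) g=2 f=11, (0,4) g=5 f=11, (1,5) g=5 f=11, (2,0) g=1 f=9, (2,1) g=2 f=9, (2,4) g=5 f=9]; closed=[(1,0), (1,1), (1,2), (1,3), (1,4)]

step 1: expand (1,4) (f=9, h=5) → closed; open now [(0,0) g=1 f=11, (0,1) g=2 f=11, (0,4) g=5 f=11, (1,5) g=5 f=11, (2,0) g=1 f=9, (2,1) g=2 f=9, (2,4) g=5 f=9]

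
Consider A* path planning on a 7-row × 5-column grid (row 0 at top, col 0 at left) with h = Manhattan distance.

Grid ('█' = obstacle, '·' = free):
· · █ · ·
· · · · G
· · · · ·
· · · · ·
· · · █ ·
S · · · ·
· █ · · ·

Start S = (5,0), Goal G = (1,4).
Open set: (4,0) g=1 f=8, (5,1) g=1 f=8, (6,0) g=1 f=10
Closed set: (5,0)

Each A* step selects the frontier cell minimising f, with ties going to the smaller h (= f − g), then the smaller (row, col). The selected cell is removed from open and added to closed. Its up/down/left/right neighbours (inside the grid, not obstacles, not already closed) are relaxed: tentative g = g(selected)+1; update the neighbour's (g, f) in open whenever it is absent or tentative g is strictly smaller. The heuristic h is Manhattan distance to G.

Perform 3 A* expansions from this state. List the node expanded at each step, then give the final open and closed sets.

order=[(4,0) → (3,0) → (2,0)]; open=[(1,0) g=4 f=8, (2,1) g=4 f=8, (3,1) g=3 f=8, (4,1) g=2 f=8, (5,1) g=1 f=8, (6,0) g=1 f=10]; closed=[(2,0), (3,0), (4,0), (5,0)]

step 1: expand (4,0) (f=8, h=7) → closed; open now [(3,0) g=2 f=8, (4,1) g=2 f=8, (5,1) g=1 f=8, (6,0) g=1 f=10]
step 2: expand (3,0) (f=8, h=6) → closed; open now [(2,0) g=3 f=8, (3,1) g=3 f=8, (4,1) g=2 f=8, (5,1) g=1 f=8, (6,0) g=1 f=10]
step 3: expand (2,0) (f=8, h=5) → closed; open now [(1,0) g=4 f=8, (2,1) g=4 f=8, (3,1) g=3 f=8, (4,1) g=2 f=8, (5,1) g=1 f=8, (6,0) g=1 f=10]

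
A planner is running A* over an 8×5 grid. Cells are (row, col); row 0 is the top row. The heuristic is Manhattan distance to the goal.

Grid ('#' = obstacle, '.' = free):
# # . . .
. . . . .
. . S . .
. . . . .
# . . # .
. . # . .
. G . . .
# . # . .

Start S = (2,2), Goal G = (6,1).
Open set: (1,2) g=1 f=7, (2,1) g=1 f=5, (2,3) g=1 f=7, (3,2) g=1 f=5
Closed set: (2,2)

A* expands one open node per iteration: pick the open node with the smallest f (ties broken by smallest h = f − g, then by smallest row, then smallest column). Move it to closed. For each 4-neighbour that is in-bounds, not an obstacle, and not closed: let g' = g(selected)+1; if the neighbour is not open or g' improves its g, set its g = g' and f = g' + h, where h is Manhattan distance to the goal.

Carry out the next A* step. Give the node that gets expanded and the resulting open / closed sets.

expanded=(2,1); open=[(1,1) g=2 f=7, (1,2) g=1 f=7, (2,0) g=2 f=7, (2,3) g=1 f=7, (3,1) g=2 f=5, (3,2) g=1 f=5]; closed=[(2,1), (2,2)]

step 1: expand (2,1) (f=5, h=4) → closed; open now [(1,1) g=2 f=7, (1,2) g=1 f=7, (2,0) g=2 f=7, (2,3) g=1 f=7, (3,1) g=2 f=5, (3,2) g=1 f=5]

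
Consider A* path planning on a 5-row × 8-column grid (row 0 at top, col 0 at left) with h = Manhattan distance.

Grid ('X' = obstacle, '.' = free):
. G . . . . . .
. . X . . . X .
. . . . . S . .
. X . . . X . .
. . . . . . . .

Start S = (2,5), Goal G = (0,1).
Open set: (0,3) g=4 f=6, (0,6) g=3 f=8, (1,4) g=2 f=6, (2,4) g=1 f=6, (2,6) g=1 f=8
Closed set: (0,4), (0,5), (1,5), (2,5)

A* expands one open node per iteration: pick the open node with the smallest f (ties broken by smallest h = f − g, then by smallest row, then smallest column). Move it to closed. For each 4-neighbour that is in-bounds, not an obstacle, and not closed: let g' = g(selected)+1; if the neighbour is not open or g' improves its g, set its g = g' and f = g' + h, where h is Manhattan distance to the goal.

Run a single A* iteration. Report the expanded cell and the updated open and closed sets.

step 1: expand (0,3) (f=6, h=2) → closed; open now [(0,2) g=5 f=6, (0,6) g=3 f=8, (1,3) g=5 f=8, (1,4) g=2 f=6, (2,4) g=1 f=6, (2,6) g=1 f=8]

expanded=(0,3); open=[(0,2) g=5 f=6, (0,6) g=3 f=8, (1,3) g=5 f=8, (1,4) g=2 f=6, (2,4) g=1 f=6, (2,6) g=1 f=8]; closed=[(0,3), (0,4), (0,5), (1,5), (2,5)]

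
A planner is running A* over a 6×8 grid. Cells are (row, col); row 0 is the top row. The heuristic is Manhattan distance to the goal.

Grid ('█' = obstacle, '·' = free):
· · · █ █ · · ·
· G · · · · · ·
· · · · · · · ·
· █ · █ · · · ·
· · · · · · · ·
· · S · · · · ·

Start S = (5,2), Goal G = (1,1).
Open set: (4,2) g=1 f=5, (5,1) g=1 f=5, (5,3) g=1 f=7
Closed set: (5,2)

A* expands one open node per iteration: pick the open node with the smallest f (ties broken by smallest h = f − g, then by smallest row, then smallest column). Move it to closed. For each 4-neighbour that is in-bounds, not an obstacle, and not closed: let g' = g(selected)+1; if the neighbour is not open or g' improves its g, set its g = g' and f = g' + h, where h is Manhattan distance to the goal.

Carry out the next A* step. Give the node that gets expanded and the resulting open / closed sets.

step 1: expand (4,2) (f=5, h=4) → closed; open now [(3,2) g=2 f=5, (4,1) g=2 f=5, (4,3) g=2 f=7, (5,1) g=1 f=5, (5,3) g=1 f=7]

expanded=(4,2); open=[(3,2) g=2 f=5, (4,1) g=2 f=5, (4,3) g=2 f=7, (5,1) g=1 f=5, (5,3) g=1 f=7]; closed=[(4,2), (5,2)]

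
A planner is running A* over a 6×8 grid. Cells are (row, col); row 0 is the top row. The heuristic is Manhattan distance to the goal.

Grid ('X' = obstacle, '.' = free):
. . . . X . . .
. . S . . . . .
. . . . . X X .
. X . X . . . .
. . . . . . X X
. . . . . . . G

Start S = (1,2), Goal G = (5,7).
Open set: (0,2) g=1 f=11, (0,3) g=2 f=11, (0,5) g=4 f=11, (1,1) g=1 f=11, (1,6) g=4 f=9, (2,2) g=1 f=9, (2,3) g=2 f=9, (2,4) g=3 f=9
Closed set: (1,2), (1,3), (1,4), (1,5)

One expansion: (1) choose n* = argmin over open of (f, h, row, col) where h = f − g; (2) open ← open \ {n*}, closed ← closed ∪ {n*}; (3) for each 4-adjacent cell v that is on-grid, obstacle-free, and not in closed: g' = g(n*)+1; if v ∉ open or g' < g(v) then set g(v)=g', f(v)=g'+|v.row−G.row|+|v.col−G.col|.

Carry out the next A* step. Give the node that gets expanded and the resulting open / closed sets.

expanded=(1,6); open=[(0,2) g=1 f=11, (0,3) g=2 f=11, (0,5) g=4 f=11, (0,6) g=5 f=11, (1,1) g=1 f=11, (1,7) g=5 f=9, (2,2) g=1 f=9, (2,3) g=2 f=9, (2,4) g=3 f=9]; closed=[(1,2), (1,3), (1,4), (1,5), (1,6)]

step 1: expand (1,6) (f=9, h=5) → closed; open now [(0,2) g=1 f=11, (0,3) g=2 f=11, (0,5) g=4 f=11, (0,6) g=5 f=11, (1,1) g=1 f=11, (1,7) g=5 f=9, (2,2) g=1 f=9, (2,3) g=2 f=9, (2,4) g=3 f=9]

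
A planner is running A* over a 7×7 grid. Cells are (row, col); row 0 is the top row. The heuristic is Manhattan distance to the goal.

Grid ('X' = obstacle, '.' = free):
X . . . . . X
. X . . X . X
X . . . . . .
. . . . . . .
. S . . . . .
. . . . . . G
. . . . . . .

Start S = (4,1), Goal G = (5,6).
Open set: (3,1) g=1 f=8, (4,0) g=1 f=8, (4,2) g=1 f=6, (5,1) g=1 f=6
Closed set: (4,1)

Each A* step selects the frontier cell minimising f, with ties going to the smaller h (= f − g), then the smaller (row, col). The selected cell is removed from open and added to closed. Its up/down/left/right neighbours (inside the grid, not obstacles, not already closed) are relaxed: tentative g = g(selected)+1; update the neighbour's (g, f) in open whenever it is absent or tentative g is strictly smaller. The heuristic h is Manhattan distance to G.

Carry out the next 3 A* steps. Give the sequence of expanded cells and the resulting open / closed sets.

step 1: expand (4,2) (f=6, h=5) → closed; open now [(3,1) g=1 f=8, (3,2) g=2 f=8, (4,0) g=1 f=8, (4,3) g=2 f=6, (5,1) g=1 f=6, (5,2) g=2 f=6]
step 2: expand (4,3) (f=6, h=4) → closed; open now [(3,1) g=1 f=8, (3,2) g=2 f=8, (3,3) g=3 f=8, (4,0) g=1 f=8, (4,4) g=3 f=6, (5,1) g=1 f=6, (5,2) g=2 f=6, (5,3) g=3 f=6]
step 3: expand (4,4) (f=6, h=3) → closed; open now [(3,1) g=1 f=8, (3,2) g=2 f=8, (3,3) g=3 f=8, (3,4) g=4 f=8, (4,0) g=1 f=8, (4,5) g=4 f=6, (5,1) g=1 f=6, (5,2) g=2 f=6, (5,3) g=3 f=6, (5,4) g=4 f=6]

order=[(4,2) → (4,3) → (4,4)]; open=[(3,1) g=1 f=8, (3,2) g=2 f=8, (3,3) g=3 f=8, (3,4) g=4 f=8, (4,0) g=1 f=8, (4,5) g=4 f=6, (5,1) g=1 f=6, (5,2) g=2 f=6, (5,3) g=3 f=6, (5,4) g=4 f=6]; closed=[(4,1), (4,2), (4,3), (4,4)]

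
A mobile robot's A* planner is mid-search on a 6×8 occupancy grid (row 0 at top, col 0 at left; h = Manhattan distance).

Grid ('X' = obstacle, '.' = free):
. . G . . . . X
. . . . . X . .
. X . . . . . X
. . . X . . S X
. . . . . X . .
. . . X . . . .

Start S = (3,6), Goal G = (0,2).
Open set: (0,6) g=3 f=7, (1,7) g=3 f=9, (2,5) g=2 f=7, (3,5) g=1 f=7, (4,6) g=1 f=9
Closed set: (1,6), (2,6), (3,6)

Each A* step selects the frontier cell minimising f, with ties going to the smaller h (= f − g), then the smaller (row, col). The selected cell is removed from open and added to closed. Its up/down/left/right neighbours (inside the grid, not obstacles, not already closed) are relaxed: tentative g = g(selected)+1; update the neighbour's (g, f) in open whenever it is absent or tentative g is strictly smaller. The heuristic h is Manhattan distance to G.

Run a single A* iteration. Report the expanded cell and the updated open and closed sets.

expanded=(0,6); open=[(0,5) g=4 f=7, (1,7) g=3 f=9, (2,5) g=2 f=7, (3,5) g=1 f=7, (4,6) g=1 f=9]; closed=[(0,6), (1,6), (2,6), (3,6)]

step 1: expand (0,6) (f=7, h=4) → closed; open now [(0,5) g=4 f=7, (1,7) g=3 f=9, (2,5) g=2 f=7, (3,5) g=1 f=7, (4,6) g=1 f=9]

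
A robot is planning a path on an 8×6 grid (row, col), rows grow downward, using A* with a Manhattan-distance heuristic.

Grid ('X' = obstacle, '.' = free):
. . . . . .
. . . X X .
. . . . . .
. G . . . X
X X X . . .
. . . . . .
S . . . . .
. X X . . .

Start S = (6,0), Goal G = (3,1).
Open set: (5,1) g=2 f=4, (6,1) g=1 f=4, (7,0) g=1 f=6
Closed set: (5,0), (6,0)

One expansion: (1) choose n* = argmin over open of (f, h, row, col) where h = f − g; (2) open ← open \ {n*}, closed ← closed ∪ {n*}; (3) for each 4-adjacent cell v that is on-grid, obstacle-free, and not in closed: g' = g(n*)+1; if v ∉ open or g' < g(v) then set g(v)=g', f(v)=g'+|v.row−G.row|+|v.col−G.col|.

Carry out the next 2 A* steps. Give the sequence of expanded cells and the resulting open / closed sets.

order=[(5,1) → (6,1)]; open=[(5,2) g=3 f=6, (6,2) g=2 f=6, (7,0) g=1 f=6]; closed=[(5,0), (5,1), (6,0), (6,1)]

step 1: expand (5,1) (f=4, h=2) → closed; open now [(5,2) g=3 f=6, (6,1) g=1 f=4, (7,0) g=1 f=6]
step 2: expand (6,1) (f=4, h=3) → closed; open now [(5,2) g=3 f=6, (6,2) g=2 f=6, (7,0) g=1 f=6]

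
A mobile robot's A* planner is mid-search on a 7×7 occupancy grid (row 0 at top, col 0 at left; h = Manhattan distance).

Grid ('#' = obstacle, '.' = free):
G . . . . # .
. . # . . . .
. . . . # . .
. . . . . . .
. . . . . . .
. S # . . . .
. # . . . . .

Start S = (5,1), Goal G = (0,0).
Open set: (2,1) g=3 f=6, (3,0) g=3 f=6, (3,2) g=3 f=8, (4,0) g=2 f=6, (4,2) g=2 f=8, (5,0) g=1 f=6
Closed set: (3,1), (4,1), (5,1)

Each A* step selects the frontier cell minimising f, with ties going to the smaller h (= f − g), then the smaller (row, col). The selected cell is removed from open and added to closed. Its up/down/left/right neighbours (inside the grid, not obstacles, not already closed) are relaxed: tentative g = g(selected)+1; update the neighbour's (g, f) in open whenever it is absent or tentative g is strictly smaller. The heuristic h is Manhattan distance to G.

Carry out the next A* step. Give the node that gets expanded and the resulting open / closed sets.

expanded=(2,1); open=[(1,1) g=4 f=6, (2,0) g=4 f=6, (2,2) g=4 f=8, (3,0) g=3 f=6, (3,2) g=3 f=8, (4,0) g=2 f=6, (4,2) g=2 f=8, (5,0) g=1 f=6]; closed=[(2,1), (3,1), (4,1), (5,1)]

step 1: expand (2,1) (f=6, h=3) → closed; open now [(1,1) g=4 f=6, (2,0) g=4 f=6, (2,2) g=4 f=8, (3,0) g=3 f=6, (3,2) g=3 f=8, (4,0) g=2 f=6, (4,2) g=2 f=8, (5,0) g=1 f=6]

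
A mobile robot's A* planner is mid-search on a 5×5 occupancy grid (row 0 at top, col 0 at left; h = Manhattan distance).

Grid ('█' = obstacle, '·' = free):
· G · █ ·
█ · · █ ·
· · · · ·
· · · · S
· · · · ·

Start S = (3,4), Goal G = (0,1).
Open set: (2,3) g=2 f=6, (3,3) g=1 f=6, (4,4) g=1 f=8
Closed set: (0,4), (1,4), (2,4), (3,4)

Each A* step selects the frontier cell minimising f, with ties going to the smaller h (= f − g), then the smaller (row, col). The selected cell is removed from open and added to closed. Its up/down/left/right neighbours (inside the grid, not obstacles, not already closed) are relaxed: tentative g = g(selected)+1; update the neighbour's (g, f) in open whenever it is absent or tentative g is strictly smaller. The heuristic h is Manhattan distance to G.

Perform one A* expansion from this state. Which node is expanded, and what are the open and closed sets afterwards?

expanded=(2,3); open=[(2,2) g=3 f=6, (3,3) g=1 f=6, (4,4) g=1 f=8]; closed=[(0,4), (1,4), (2,3), (2,4), (3,4)]

step 1: expand (2,3) (f=6, h=4) → closed; open now [(2,2) g=3 f=6, (3,3) g=1 f=6, (4,4) g=1 f=8]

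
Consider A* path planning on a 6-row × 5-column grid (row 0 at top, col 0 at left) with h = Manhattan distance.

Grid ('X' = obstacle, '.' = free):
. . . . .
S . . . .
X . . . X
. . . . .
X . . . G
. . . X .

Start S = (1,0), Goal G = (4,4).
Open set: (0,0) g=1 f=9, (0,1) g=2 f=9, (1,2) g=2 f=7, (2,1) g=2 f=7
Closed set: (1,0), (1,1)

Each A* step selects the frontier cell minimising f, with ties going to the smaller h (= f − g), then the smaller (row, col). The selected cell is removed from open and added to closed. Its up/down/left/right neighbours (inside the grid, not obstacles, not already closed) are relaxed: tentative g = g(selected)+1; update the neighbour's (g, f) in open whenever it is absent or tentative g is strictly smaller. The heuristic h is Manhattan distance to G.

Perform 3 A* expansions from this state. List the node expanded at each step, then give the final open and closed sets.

step 1: expand (1,2) (f=7, h=5) → closed; open now [(0,0) g=1 f=9, (0,1) g=2 f=9, (0,2) g=3 f=9, (1,3) g=3 f=7, (2,1) g=2 f=7, (2,2) g=3 f=7]
step 2: expand (1,3) (f=7, h=4) → closed; open now [(0,0) g=1 f=9, (0,1) g=2 f=9, (0,2) g=3 f=9, (0,3) g=4 f=9, (1,4) g=4 f=7, (2,1) g=2 f=7, (2,2) g=3 f=7, (2,3) g=4 f=7]
step 3: expand (1,4) (f=7, h=3) → closed; open now [(0,0) g=1 f=9, (0,1) g=2 f=9, (0,2) g=3 f=9, (0,3) g=4 f=9, (0,4) g=5 f=9, (2,1) g=2 f=7, (2,2) g=3 f=7, (2,3) g=4 f=7]

order=[(1,2) → (1,3) → (1,4)]; open=[(0,0) g=1 f=9, (0,1) g=2 f=9, (0,2) g=3 f=9, (0,3) g=4 f=9, (0,4) g=5 f=9, (2,1) g=2 f=7, (2,2) g=3 f=7, (2,3) g=4 f=7]; closed=[(1,0), (1,1), (1,2), (1,3), (1,4)]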